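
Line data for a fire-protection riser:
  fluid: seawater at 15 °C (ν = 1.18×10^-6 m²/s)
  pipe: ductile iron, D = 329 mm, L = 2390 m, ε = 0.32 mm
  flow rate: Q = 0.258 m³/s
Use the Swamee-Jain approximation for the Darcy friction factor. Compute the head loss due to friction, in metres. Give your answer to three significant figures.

V = 4Q/(πD²) = 4·0.258/(π·0.329²) = 3.035 m/s
Re = VD/ν = 3.035·0.329/1.18×10^-6 = 8.46×10^5 → turbulent
ε/D = 0.32/329 = 9.73×10^-4
Swamee-Jain: f = 0.01997
h_f = f(L/D)V²/(2g) = 0.01997·(2390/0.329)·3.035²/(2·9.81) = 68.09 m

h_f ≈ 68.1 m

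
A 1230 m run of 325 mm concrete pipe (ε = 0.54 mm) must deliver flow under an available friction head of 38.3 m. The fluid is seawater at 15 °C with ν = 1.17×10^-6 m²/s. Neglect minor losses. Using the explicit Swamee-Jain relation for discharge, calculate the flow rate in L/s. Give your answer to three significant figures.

Q ≈ 246 L/s

Swamee-Jain (Type II): Q = -0.965·√(gD⁵h_f/L)·ln[ε/(3.7D) + √(3.17ν²L/(gD³h_f))]
√(gD⁵h_f/L) = √(9.81·0.325⁵·38.3/1230) = 0.03328
ε/(3.7D) = 4.49×10^-4; √(3.17ν²L/(gD³h_f)) = 2.03×10^-5
Q = -0.965·0.03328·ln(4.694×10^-4) = 0.2461 m³/s
Check: V = 2.97 m/s, Re = 8.24×10^5, f = 0.02265, h_f = 38.5 m ≈ 38.3 m ✓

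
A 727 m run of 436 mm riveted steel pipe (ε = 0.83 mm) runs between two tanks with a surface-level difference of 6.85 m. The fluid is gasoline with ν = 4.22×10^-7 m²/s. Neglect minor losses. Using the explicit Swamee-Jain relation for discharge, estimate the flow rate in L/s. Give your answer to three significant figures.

Q ≈ 278 L/s

Swamee-Jain (Type II): Q = -0.965·√(gD⁵h_f/L)·ln[ε/(3.7D) + √(3.17ν²L/(gD³h_f))]
√(gD⁵h_f/L) = √(9.81·0.436⁵·6.85/727) = 0.03816
ε/(3.7D) = 5.15×10^-4; √(3.17ν²L/(gD³h_f)) = 8.58×10^-6
Q = -0.965·0.03816·ln(5.231×10^-4) = 0.2782 m³/s
Check: V = 1.86 m/s, Re = 1.93×10^6, f = 0.02327, h_f = 6.87 m ≈ 6.85 m ✓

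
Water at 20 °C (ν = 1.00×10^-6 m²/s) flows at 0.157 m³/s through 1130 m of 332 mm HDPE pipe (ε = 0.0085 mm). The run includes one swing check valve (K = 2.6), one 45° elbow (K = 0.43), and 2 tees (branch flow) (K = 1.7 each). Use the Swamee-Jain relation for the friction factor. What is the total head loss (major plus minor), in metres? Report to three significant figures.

V = 4Q/(πD²) = 1.814 m/s; V²/2g = 0.1676 m
Re = 6.02×10^5, ε/D = 2.56×10^-5 → f = 0.01311 (Swamee-Jain)
Major: h_f = f(L/D)·V²/2g = 0.01311·3404·0.1676 = 7.481 m
Minor: ΣK = 6.43; h_m = ΣK·V²/2g = 1.078 m
Total H_L = 7.481 + 1.078 = 8.559 m

H_L ≈ 8.56 m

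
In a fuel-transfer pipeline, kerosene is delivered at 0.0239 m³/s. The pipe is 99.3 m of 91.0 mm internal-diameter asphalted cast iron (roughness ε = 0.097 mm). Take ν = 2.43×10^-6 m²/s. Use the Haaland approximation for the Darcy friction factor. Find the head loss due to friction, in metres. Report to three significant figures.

V = 4Q/(πD²) = 4·0.0239/(π·0.0910²) = 3.675 m/s
Re = VD/ν = 3.675·0.0910/2.43×10^-6 = 1.38×10^5 → turbulent
ε/D = 0.097/91.0 = 0.00107
Haaland: f = 0.02165
h_f = f(L/D)V²/(2g) = 0.02165·(99.3/0.0910)·3.675²/(2·9.81) = 16.26 m

h_f ≈ 16.3 m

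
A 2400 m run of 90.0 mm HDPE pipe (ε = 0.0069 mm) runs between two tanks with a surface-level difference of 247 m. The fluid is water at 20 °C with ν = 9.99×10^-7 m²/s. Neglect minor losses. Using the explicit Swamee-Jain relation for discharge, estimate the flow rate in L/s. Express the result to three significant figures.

Q ≈ 22.0 L/s

Swamee-Jain (Type II): Q = -0.965·√(gD⁵h_f/L)·ln[ε/(3.7D) + √(3.17ν²L/(gD³h_f))]
√(gD⁵h_f/L) = √(9.81·0.0900⁵·247/2400) = 0.002442
ε/(3.7D) = 2.07×10^-5; √(3.17ν²L/(gD³h_f)) = 6.56×10^-5
Q = -0.965·0.002442·ln(8.628×10^-5) = 0.02205 m³/s
Check: V = 3.47 m/s, Re = 3.12×10^5, f = 0.01512, h_f = 247 m ≈ 247 m ✓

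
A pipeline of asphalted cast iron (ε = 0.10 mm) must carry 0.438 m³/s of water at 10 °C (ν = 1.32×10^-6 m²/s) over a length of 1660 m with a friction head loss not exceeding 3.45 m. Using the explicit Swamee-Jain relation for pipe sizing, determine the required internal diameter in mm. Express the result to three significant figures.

Swamee-Jain (Type III): D = 0.66·[ε^1.25·(LQ²/(gh_f))^4.75 + ν·Q^9.4·(L/(gh_f))^5.2]^0.04
LQ²/(gh_f) = 9.410; L/(gh_f) = 49.05
Term 1 = ε^1.25·(…)^4.75 = 0.421; Term 2 = ν·Q^9.4·(…)^5.2 = 0.348
D = 0.66·(0.421 + 0.348)^0.04 = 0.6531 m = 653 mm
Check: V = 1.31 m/s, Re = 6.47×10^5, f = 0.01470, h_f = 3.26 m ≈ 3.45 m ✓

D ≈ 653 mm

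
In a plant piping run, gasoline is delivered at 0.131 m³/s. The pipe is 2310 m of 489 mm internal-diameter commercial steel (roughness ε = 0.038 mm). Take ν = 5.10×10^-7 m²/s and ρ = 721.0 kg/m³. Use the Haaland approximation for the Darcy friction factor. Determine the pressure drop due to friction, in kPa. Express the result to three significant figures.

Δp ≈ 11.2 kPa

V = 4Q/(πD²) = 4·0.131/(π·0.489²) = 0.6975 m/s
Re = VD/ν = 0.6975·0.489/5.10×10^-7 = 6.69×10^5 → turbulent
ε/D = 0.038/489 = 7.77×10^-5
Haaland: f = 0.01353
h_f = f(L/D)V²/(2g) = 0.01353·(2310/0.489)·0.6975²/(2·9.81) = 1.585 m
Δp = ρg·h_f = 721.0·9.81·1.585 = 11.21 kPa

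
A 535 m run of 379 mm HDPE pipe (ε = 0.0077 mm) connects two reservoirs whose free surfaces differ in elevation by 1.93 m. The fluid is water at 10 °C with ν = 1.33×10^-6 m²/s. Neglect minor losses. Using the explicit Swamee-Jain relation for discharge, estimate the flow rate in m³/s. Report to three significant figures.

Swamee-Jain (Type II): Q = -0.965·√(gD⁵h_f/L)·ln[ε/(3.7D) + √(3.17ν²L/(gD³h_f))]
√(gD⁵h_f/L) = √(9.81·0.379⁵·1.93/535) = 0.01664
ε/(3.7D) = 5.49×10^-6; √(3.17ν²L/(gD³h_f)) = 5.39×10^-5
Q = -0.965·0.01664·ln(5.944×10^-5) = 0.1562 m³/s
Check: V = 1.38 m/s, Re = 3.95×10^5, f = 0.01394, h_f = 1.92 m ≈ 1.93 m ✓

Q ≈ 0.156 m³/s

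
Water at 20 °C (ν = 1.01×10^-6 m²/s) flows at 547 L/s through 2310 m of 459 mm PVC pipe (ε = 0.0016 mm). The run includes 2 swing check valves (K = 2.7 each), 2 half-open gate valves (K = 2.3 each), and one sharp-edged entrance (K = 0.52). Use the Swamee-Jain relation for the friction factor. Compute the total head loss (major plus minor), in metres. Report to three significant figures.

H_L ≈ 36.6 m

V = 4Q/(πD²) = 3.306 m/s; V²/2g = 0.5570 m
Re = 1.50×10^6, ε/D = 3.49×10^-6 → f = 0.01096 (Swamee-Jain)
Major: h_f = f(L/D)·V²/2g = 0.01096·5033·0.5570 = 30.73 m
Minor: ΣK = 10.5; h_m = ΣK·V²/2g = 5.860 m
Total H_L = 30.73 + 5.860 = 36.59 m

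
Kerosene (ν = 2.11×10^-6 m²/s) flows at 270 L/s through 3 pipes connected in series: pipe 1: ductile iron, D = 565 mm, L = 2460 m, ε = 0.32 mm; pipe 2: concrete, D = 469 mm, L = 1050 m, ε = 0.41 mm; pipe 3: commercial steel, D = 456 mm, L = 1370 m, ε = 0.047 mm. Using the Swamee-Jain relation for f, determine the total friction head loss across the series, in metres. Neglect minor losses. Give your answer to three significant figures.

Pipe 1: V = 1.077 m/s, Re = 2.88×10^5, ε/D = 5.66×10^-4, f = 0.01875, h_1 = f(L/D)V²/2g = 4.825 m
Pipe 2: V = 1.563 m/s, Re = 3.47×10^5, ε/D = 8.74×10^-4, f = 0.02007, h_2 = f(L/D)V²/2g = 5.594 m
Pipe 3: V = 1.653 m/s, Re = 3.57×10^5, ε/D = 1.03×10^-4, f = 0.01511, h_3 = f(L/D)V²/2g = 6.324 m
Series → Q common, losses add: H = Σh = 16.74 m

H ≈ 16.7 m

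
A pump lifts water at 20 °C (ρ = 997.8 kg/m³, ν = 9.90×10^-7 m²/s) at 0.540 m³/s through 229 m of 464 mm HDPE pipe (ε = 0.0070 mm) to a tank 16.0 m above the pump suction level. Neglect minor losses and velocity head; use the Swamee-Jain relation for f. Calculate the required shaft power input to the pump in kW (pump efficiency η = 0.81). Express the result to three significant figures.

V = 4Q/(πD²) = 3.194 m/s; Re = 1.50×10^6; ε/D = 1.51×10^-5; f = 0.01132
h_f = f(L/D)V²/2g = 2.904 m
Total head H = z + h_f = 16.0 + 2.904 = 18.90 m
P_hyd = ρgQH = 997.8·9.81·0.540·18.90 = 99.92 kW
P_shaft = P_hyd/η = 99.92/0.81 = 123.4 kW

P_shaft ≈ 123 kW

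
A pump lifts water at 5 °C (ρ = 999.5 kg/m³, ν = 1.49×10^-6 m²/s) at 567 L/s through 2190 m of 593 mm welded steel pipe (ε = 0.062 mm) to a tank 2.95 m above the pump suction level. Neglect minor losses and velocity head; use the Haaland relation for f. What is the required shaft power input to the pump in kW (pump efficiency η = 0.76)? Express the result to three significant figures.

P_shaft ≈ 101 kW

V = 4Q/(πD²) = 2.053 m/s; Re = 8.17×10^5; ε/D = 1.05×10^-4; f = 0.01362
h_f = f(L/D)V²/2g = 10.81 m
Total head H = z + h_f = 2.95 + 10.81 = 13.76 m
P_hyd = ρgQH = 999.5·9.81·0.567·13.76 = 76.48 kW
P_shaft = P_hyd/η = 76.48/0.76 = 100.6 kW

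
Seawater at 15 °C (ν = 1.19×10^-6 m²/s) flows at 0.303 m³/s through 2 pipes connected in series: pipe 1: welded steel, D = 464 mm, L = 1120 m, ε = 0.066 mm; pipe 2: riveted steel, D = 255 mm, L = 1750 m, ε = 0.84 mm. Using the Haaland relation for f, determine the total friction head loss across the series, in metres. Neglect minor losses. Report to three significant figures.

H ≈ 338 m

Pipe 1: V = 1.792 m/s, Re = 6.99×10^5, ε/D = 1.42×10^-4, f = 0.01428, h_1 = f(L/D)V²/2g = 5.641 m
Pipe 2: V = 5.933 m/s, Re = 1.27×10^6, ε/D = 0.00329, f = 0.02701, h_2 = f(L/D)V²/2g = 332.6 m
Series → Q common, losses add: H = Σh = 338.2 m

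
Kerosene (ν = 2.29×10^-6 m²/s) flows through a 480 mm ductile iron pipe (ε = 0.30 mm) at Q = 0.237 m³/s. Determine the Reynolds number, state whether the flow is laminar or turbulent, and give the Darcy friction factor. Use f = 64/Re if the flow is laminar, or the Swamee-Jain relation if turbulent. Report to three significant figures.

V = 4Q/(πD²) = 1.310 m/s
Re = VD/ν = 1.310·0.480/2.29×10^-6 = 2.75×10^5
Re > 4000 → turbulent; ε/D = 6.25×10^-4
Swamee-Jain: f = 0.01912

Re ≈ 2.75×10^5; turbulent; f ≈ 0.0191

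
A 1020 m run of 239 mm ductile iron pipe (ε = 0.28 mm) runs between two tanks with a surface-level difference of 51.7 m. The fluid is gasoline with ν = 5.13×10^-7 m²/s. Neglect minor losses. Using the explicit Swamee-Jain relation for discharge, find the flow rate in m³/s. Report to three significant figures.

Q ≈ 0.152 m³/s

Swamee-Jain (Type II): Q = -0.965·√(gD⁵h_f/L)·ln[ε/(3.7D) + √(3.17ν²L/(gD³h_f))]
√(gD⁵h_f/L) = √(9.81·0.239⁵·51.7/1020) = 0.01969
ε/(3.7D) = 3.17×10^-4; √(3.17ν²L/(gD³h_f)) = 1.11×10^-5
Q = -0.965·0.01969·ln(3.277×10^-4) = 0.1525 m³/s
Check: V = 3.40 m/s, Re = 1.58×10^6, f = 0.02065, h_f = 51.9 m ≈ 51.7 m ✓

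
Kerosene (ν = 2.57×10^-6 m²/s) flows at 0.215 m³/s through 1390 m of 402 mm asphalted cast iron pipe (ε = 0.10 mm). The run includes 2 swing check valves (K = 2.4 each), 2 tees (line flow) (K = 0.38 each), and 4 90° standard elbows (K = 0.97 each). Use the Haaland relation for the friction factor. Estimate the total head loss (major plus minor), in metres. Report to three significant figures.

H_L ≈ 9.80 m

V = 4Q/(πD²) = 1.694 m/s; V²/2g = 0.1462 m
Re = 2.65×10^5, ε/D = 2.49×10^-4 → f = 0.01664 (Haaland)
Major: h_f = f(L/D)·V²/2g = 0.01664·3458·0.1462 = 8.417 m
Minor: ΣK = 9.44; h_m = ΣK·V²/2g = 1.381 m
Total H_L = 8.417 + 1.381 = 9.797 m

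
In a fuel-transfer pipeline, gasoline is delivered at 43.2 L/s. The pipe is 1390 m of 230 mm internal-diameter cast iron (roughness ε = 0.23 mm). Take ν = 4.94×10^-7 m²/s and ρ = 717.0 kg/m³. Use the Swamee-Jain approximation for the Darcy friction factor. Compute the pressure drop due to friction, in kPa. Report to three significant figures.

Δp ≈ 47.7 kPa

V = 4Q/(πD²) = 4·0.0432/(π·0.230²) = 1.040 m/s
Re = VD/ν = 1.040·0.230/4.94×10^-7 = 4.84×10^5 → turbulent
ε/D = 0.23/230 = 0.00100
Swamee-Jain: f = 0.02038
h_f = f(L/D)V²/(2g) = 0.02038·(1390/0.230)·1.040²/(2·9.81) = 6.785 m
Δp = ρg·h_f = 717.0·9.81·6.785 = 47.73 kPa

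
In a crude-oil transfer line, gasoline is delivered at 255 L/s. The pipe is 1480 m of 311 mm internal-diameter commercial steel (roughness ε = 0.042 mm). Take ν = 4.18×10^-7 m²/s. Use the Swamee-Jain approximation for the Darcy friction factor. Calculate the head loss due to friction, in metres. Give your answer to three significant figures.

V = 4Q/(πD²) = 4·0.255/(π·0.311²) = 3.357 m/s
Re = VD/ν = 3.357·0.311/4.18×10^-7 = 2.50×10^6 → turbulent
ε/D = 0.042/311 = 1.35×10^-4
Swamee-Jain: f = 0.01332
h_f = f(L/D)V²/(2g) = 0.01332·(1480/0.311)·3.357²/(2·9.81) = 36.41 m

h_f ≈ 36.4 m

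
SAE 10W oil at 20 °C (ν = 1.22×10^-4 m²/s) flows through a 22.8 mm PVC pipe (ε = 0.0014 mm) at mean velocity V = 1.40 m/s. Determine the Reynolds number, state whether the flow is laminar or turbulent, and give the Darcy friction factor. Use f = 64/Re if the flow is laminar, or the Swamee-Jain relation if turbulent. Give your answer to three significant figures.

Re = VD/ν = 1.400·0.0228/1.22×10^-4 = 262
Re < 2300 → laminar → f = 64/Re = 0.2446

Re ≈ 262; laminar; f = 64/Re ≈ 0.245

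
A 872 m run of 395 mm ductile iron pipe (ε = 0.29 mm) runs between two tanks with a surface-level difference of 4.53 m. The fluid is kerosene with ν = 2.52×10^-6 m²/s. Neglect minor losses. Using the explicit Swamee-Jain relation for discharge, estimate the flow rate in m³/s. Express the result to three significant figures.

Swamee-Jain (Type II): Q = -0.965·√(gD⁵h_f/L)·ln[ε/(3.7D) + √(3.17ν²L/(gD³h_f))]
√(gD⁵h_f/L) = √(9.81·0.395⁵·4.53/872) = 0.02214
ε/(3.7D) = 1.98×10^-4; √(3.17ν²L/(gD³h_f)) = 8.01×10^-5
Q = -0.965·0.02214·ln(2.785×10^-4) = 0.1749 m³/s
Check: V = 1.43 m/s, Re = 2.24×10^5, f = 0.01992, h_f = 4.56 m ≈ 4.53 m ✓

Q ≈ 0.175 m³/s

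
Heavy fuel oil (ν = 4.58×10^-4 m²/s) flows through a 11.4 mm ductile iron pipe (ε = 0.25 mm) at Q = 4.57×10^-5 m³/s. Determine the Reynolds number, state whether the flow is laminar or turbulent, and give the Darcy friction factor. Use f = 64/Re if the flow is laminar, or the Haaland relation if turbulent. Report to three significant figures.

V = 4Q/(πD²) = 0.4477 m/s
Re = VD/ν = 0.4477·0.0114/4.58×10^-4 = 11.1
Re < 2300 → laminar → f = 64/Re = 5.743

Re ≈ 11.1; laminar; f = 64/Re ≈ 5.74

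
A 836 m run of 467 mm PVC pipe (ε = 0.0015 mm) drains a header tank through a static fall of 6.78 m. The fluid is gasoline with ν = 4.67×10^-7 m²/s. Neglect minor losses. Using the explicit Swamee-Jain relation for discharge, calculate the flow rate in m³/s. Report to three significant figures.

Q ≈ 0.467 m³/s

Swamee-Jain (Type II): Q = -0.965·√(gD⁵h_f/L)·ln[ε/(3.7D) + √(3.17ν²L/(gD³h_f))]
√(gD⁵h_f/L) = √(9.81·0.467⁵·6.78/836) = 0.04204
ε/(3.7D) = 8.68×10^-7; √(3.17ν²L/(gD³h_f)) = 9.24×10^-6
Q = -0.965·0.04204·ln(1.010×10^-5) = 0.4666 m³/s
Check: V = 2.72 m/s, Re = 2.72×10^6, f = 0.01002, h_f = 6.79 m ≈ 6.78 m ✓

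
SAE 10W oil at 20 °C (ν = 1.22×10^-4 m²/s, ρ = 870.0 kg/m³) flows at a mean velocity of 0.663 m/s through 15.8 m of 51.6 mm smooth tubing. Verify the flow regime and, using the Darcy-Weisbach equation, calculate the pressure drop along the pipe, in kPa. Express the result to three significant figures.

Δp ≈ 13.4 kPa

Re = VD/ν = 0.663·0.05160/1.22×10^-4 = 280 → laminar (Re < 2300)
f = 64/Re = 0.2282
h_f = f(L/D)V²/(2g) = 0.2282·(15.8/0.05160)·0.663²/(2·9.81) = 1.566 m
Δp = ρg·h_f = 870.0·9.81·1.566 = 13.36 kPa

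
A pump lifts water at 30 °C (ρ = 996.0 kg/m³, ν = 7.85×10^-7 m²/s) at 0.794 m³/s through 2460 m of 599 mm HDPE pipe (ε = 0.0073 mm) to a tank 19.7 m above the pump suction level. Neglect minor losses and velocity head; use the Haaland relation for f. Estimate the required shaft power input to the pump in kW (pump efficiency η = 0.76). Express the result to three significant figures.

P_shaft ≈ 381 kW

V = 4Q/(πD²) = 2.818 m/s; Re = 2.15×10^6; ε/D = 1.22×10^-5; f = 0.01061
h_f = f(L/D)V²/2g = 17.62 m
Total head H = z + h_f = 19.7 + 17.62 = 37.32 m
P_hyd = ρgQH = 996.0·9.81·0.794·37.32 = 289.6 kW
P_shaft = P_hyd/η = 289.6/0.76 = 381.0 kW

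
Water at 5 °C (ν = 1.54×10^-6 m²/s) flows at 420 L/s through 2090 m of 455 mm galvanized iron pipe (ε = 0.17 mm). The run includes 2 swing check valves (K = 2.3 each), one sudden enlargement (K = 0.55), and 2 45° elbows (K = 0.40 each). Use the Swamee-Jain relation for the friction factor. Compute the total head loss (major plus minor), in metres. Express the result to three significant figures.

H_L ≈ 27.9 m

V = 4Q/(πD²) = 2.583 m/s; V²/2g = 0.3401 m
Re = 7.63×10^5, ε/D = 3.74×10^-4 → f = 0.01656 (Swamee-Jain)
Major: h_f = f(L/D)·V²/2g = 0.01656·4593·0.3401 = 25.87 m
Minor: ΣK = 5.95; h_m = ΣK·V²/2g = 2.023 m
Total H_L = 25.87 + 2.023 = 27.89 m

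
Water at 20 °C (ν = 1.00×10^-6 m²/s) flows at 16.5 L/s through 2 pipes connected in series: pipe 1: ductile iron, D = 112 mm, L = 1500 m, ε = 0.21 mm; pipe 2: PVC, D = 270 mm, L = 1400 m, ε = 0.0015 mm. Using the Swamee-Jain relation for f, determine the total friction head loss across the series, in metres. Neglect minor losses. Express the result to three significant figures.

H ≈ 46.7 m

Pipe 1: V = 1.675 m/s, Re = 1.88×10^5, ε/D = 0.00187, f = 0.02419, h_1 = f(L/D)V²/2g = 46.31 m
Pipe 2: V = 0.2882 m/s, Re = 7.78×10^4, ε/D = 5.56×10^-6, f = 0.01887, h_2 = f(L/D)V²/2g = 0.4141 m
Series → Q common, losses add: H = Σh = 46.73 m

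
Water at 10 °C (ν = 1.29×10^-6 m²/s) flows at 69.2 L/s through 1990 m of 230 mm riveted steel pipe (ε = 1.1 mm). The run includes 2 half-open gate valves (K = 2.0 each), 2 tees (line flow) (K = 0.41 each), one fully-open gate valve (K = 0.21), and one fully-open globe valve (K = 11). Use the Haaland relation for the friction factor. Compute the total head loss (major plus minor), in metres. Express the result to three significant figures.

V = 4Q/(πD²) = 1.666 m/s; V²/2g = 0.1414 m
Re = 2.97×10^5, ε/D = 0.00478 → f = 0.03032 (Haaland)
Major: h_f = f(L/D)·V²/2g = 0.03032·8652·0.1414 = 37.10 m
Minor: ΣK = 16.0; h_m = ΣK·V²/2g = 2.266 m
Total H_L = 37.10 + 2.266 = 39.36 m

H_L ≈ 39.4 m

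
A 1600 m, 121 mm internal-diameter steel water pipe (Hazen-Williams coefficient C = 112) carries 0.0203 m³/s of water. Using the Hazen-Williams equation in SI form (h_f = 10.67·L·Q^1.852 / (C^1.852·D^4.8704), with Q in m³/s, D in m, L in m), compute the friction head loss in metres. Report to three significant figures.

h_f = 10.67·1600·0.0203^1.852 / (112^1.852·0.121^4.8704) = 58.86 m

h_f ≈ 58.9 m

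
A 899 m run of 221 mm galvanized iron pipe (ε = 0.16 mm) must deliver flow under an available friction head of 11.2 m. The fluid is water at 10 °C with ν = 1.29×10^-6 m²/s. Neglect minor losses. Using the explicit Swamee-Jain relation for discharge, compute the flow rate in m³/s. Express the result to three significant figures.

Q ≈ 0.0640 m³/s

Swamee-Jain (Type II): Q = -0.965·√(gD⁵h_f/L)·ln[ε/(3.7D) + √(3.17ν²L/(gD³h_f))]
√(gD⁵h_f/L) = √(9.81·0.221⁵·11.2/899) = 0.008027
ε/(3.7D) = 1.96×10^-4; √(3.17ν²L/(gD³h_f)) = 6.32×10^-5
Q = -0.965·0.008027·ln(2.589×10^-4) = 0.06397 m³/s
Check: V = 1.67 m/s, Re = 2.86×10^5, f = 0.01956, h_f = 11.3 m ≈ 11.2 m ✓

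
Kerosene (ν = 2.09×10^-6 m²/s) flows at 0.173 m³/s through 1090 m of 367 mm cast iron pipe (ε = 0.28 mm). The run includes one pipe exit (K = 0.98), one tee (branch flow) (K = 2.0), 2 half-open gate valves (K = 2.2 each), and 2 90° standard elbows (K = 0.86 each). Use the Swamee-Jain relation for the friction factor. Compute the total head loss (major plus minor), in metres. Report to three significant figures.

H_L ≈ 9.23 m

V = 4Q/(πD²) = 1.635 m/s; V²/2g = 0.1363 m
Re = 2.87×10^5, ε/D = 7.63×10^-4 → f = 0.01974 (Swamee-Jain)
Major: h_f = f(L/D)·V²/2g = 0.01974·2970·0.1363 = 7.994 m
Minor: ΣK = 9.10; h_m = ΣK·V²/2g = 1.240 m
Total H_L = 7.994 + 1.240 = 9.234 m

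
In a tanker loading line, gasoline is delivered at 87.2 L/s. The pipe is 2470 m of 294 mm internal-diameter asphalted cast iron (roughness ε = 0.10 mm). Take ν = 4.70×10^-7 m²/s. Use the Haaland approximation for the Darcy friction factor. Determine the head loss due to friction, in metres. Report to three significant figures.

h_f ≈ 11.4 m

V = 4Q/(πD²) = 4·0.0872/(π·0.294²) = 1.284 m/s
Re = VD/ν = 1.284·0.294/4.70×10^-7 = 8.03×10^5 → turbulent
ε/D = 0.10/294 = 3.40×10^-4
Haaland: f = 0.01609
h_f = f(L/D)V²/(2g) = 0.01609·(2470/0.294)·1.284²/(2·9.81) = 11.36 m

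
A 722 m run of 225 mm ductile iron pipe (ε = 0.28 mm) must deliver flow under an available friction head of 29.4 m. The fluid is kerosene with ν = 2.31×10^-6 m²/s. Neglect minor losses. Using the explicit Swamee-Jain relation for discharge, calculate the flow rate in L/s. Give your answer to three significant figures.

Swamee-Jain (Type II): Q = -0.965·√(gD⁵h_f/L)·ln[ε/(3.7D) + √(3.17ν²L/(gD³h_f))]
√(gD⁵h_f/L) = √(9.81·0.225⁵·29.4/722) = 0.01518
ε/(3.7D) = 3.36×10^-4; √(3.17ν²L/(gD³h_f)) = 6.10×10^-5
Q = -0.965·0.01518·ln(3.973×10^-4) = 0.1147 m³/s
Check: V = 2.88 m/s, Re = 2.81×10^5, f = 0.02176, h_f = 29.6 m ≈ 29.4 m ✓

Q ≈ 115 L/s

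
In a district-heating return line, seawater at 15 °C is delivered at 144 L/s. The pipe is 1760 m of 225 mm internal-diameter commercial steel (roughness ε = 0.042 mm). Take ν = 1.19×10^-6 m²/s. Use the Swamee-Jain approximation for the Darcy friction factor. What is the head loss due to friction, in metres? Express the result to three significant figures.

h_f ≈ 78.4 m

V = 4Q/(πD²) = 4·0.144/(π·0.225²) = 3.622 m/s
Re = VD/ν = 3.622·0.225/1.19×10^-6 = 6.85×10^5 → turbulent
ε/D = 0.042/225 = 1.87×10^-4
Swamee-Jain: f = 0.01500
h_f = f(L/D)V²/(2g) = 0.01500·(1760/0.225)·3.622²/(2·9.81) = 78.42 m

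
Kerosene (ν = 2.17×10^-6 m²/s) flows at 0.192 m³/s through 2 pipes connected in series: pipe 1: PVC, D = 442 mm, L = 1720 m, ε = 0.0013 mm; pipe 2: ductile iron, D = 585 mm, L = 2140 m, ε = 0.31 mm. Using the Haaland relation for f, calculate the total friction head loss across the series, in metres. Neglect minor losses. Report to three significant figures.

Pipe 1: V = 1.251 m/s, Re = 2.55×10^5, ε/D = 2.94×10^-6, f = 0.01481, h_1 = f(L/D)V²/2g = 4.600 m
Pipe 2: V = 0.7143 m/s, Re = 1.93×10^5, ε/D = 5.30×10^-4, f = 0.01885, h_2 = f(L/D)V²/2g = 1.794 m
Series → Q common, losses add: H = Σh = 6.394 m

H ≈ 6.39 m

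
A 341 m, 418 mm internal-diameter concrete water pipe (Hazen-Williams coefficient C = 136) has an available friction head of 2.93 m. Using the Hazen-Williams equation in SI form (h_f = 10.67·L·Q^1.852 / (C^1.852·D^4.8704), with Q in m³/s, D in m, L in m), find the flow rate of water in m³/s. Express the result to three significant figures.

Rearranging: Q = [h_f·C^1.852·D^4.8704 / (10.67·L)]^(1/1.852)
Q = [2.93·136^1.852·0.418^4.8704 / (10.67·341)]^0.540 = 0.2929 m³/s

Q ≈ 0.293 m³/s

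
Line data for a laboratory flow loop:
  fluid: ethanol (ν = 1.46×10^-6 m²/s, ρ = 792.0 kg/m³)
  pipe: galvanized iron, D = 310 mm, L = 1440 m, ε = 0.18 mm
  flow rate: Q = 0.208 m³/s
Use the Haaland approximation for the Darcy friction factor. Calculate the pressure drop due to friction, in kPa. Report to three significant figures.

V = 4Q/(πD²) = 4·0.208/(π·0.310²) = 2.756 m/s
Re = VD/ν = 2.756·0.310/1.46×10^-6 = 5.85×10^5 → turbulent
ε/D = 0.18/310 = 5.81×10^-4
Haaland: f = 0.01797
h_f = f(L/D)V²/(2g) = 0.01797·(1440/0.310)·2.756²/(2·9.81) = 32.31 m
Δp = ρg·h_f = 792.0·9.81·32.31 = 251.0 kPa

Δp ≈ 251 kPa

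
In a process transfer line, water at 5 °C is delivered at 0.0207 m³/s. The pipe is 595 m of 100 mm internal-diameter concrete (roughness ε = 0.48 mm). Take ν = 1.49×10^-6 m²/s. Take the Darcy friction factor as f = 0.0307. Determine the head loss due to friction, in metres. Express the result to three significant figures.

h_f ≈ 64.7 m

V = 4Q/(πD²) = 4·0.0207/(π·0.100²) = 2.636 m/s
h_f = f(L/D)V²/(2g) = 0.03070·(595/0.100)·2.636²/(2·9.81) = 64.67 m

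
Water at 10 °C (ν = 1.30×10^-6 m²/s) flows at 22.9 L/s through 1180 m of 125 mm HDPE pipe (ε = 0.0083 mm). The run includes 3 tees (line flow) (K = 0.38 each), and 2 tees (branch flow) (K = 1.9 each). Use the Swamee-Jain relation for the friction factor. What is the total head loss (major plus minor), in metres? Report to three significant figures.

H_L ≈ 28.4 m

V = 4Q/(πD²) = 1.866 m/s; V²/2g = 0.1775 m
Re = 1.79×10^5, ε/D = 6.64×10^-5 → f = 0.01642 (Swamee-Jain)
Major: h_f = f(L/D)·V²/2g = 0.01642·9440·0.1775 = 27.50 m
Minor: ΣK = 4.94; h_m = ΣK·V²/2g = 0.8768 m
Total H_L = 27.50 + 0.8768 = 28.38 m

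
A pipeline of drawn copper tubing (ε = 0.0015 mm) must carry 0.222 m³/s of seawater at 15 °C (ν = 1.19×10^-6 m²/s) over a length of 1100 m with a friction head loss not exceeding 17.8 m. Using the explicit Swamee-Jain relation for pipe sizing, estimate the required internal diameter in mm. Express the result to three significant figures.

D ≈ 319 mm

Swamee-Jain (Type III): D = 0.66·[ε^1.25·(LQ²/(gh_f))^4.75 + ν·Q^9.4·(L/(gh_f))^5.2]^0.04
LQ²/(gh_f) = 0.3105; L/(gh_f) = 6.299
Term 1 = ε^1.25·(…)^4.75 = 2.03×10^-10; Term 2 = ν·Q^9.4·(…)^5.2 = 1.22×10^-8
D = 0.66·(2.03×10^-10 + 1.22×10^-8)^0.04 = 0.3187 m = 319 mm
Check: V = 2.78 m/s, Re = 7.45×10^5, f = 0.01230, h_f = 16.8 m ≈ 17.8 m ✓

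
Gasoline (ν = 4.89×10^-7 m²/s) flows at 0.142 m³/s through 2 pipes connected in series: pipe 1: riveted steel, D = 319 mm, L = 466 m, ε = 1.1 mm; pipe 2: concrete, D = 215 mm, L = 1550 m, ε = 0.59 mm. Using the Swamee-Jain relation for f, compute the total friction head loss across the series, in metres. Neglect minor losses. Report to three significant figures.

H ≈ 151 m

Pipe 1: V = 1.777 m/s, Re = 1.16×10^6, ε/D = 0.00345, f = 0.02739, h_1 = f(L/D)V²/2g = 6.437 m
Pipe 2: V = 3.911 m/s, Re = 1.72×10^6, ε/D = 0.00274, f = 0.02565, h_2 = f(L/D)V²/2g = 144.2 m
Series → Q common, losses add: H = Σh = 150.7 m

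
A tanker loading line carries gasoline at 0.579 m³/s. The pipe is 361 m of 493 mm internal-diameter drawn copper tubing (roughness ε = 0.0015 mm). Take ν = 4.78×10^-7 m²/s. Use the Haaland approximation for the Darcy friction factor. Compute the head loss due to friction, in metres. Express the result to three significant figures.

h_f ≈ 3.35 m

V = 4Q/(πD²) = 4·0.579/(π·0.493²) = 3.033 m/s
Re = VD/ν = 3.033·0.493/4.78×10^-7 = 3.13×10^6 → turbulent
ε/D = 0.0015/493 = 3.04×10^-6
Haaland: f = 0.009761
h_f = f(L/D)V²/(2g) = 0.009761·(361/0.493)·3.033²/(2·9.81) = 3.352 m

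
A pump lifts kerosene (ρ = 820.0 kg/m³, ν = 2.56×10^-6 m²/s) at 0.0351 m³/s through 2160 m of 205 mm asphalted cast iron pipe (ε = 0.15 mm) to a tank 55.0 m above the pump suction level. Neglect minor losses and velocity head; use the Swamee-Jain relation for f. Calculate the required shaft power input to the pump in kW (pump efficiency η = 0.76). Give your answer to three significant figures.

P_shaft ≈ 25.3 kW

V = 4Q/(πD²) = 1.063 m/s; Re = 8.52×10^4; ε/D = 7.32×10^-4; f = 0.02176
h_f = f(L/D)V²/2g = 13.21 m
Total head H = z + h_f = 55.0 + 13.21 = 68.21 m
P_hyd = ρgQH = 820.0·9.81·0.0351·68.21 = 19.26 kW
P_shaft = P_hyd/η = 19.26/0.76 = 25.34 kW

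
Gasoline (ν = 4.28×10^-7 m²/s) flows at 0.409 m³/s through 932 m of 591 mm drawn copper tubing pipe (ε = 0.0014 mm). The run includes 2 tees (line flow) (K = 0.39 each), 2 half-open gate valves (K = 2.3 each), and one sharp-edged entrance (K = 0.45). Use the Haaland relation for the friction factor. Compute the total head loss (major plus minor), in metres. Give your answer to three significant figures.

H_L ≈ 2.51 m

V = 4Q/(πD²) = 1.491 m/s; V²/2g = 0.1133 m
Re = 2.06×10^6, ε/D = 2.37×10^-6 → f = 0.01036 (Haaland)
Major: h_f = f(L/D)·V²/2g = 0.01036·1577·0.1133 = 1.851 m
Minor: ΣK = 5.83; h_m = ΣK·V²/2g = 0.6605 m
Total H_L = 1.851 + 0.6605 = 2.512 m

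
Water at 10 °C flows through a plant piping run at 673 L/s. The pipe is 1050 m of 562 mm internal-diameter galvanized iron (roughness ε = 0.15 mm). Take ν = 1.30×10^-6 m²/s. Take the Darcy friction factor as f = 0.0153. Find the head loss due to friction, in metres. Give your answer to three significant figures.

h_f ≈ 10.7 m

V = 4Q/(πD²) = 4·0.673/(π·0.562²) = 2.713 m/s
h_f = f(L/D)V²/(2g) = 0.01530·(1050/0.562)·2.713²/(2·9.81) = 10.72 m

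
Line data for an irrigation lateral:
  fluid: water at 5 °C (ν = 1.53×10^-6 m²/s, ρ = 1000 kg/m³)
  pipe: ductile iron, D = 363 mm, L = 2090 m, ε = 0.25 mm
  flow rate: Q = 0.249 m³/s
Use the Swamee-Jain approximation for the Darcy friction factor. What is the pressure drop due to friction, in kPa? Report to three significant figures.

Δp ≈ 313 kPa

V = 4Q/(πD²) = 4·0.249/(π·0.363²) = 2.406 m/s
Re = VD/ν = 2.406·0.363/1.53×10^-6 = 5.71×10^5 → turbulent
ε/D = 0.25/363 = 6.89×10^-4
Swamee-Jain: f = 0.01877
h_f = f(L/D)V²/(2g) = 0.01877·(2090/0.363)·2.406²/(2·9.81) = 31.88 m
Δp = ρg·h_f = 1000·9.81·31.88 = 312.8 kPa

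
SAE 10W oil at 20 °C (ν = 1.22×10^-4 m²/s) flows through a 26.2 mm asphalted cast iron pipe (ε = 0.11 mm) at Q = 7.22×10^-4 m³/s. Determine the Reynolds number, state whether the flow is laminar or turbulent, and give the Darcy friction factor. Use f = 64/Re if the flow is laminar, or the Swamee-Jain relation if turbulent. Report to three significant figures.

Re ≈ 288; laminar; f = 64/Re ≈ 0.223

V = 4Q/(πD²) = 1.339 m/s
Re = VD/ν = 1.339·0.0262/1.22×10^-4 = 288
Re < 2300 → laminar → f = 64/Re = 0.2225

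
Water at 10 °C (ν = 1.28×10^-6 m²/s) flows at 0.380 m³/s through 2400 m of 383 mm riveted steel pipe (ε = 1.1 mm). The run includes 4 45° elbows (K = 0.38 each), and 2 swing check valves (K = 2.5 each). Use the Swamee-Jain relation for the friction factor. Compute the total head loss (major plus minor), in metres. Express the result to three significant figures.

H_L ≈ 94.2 m

V = 4Q/(πD²) = 3.298 m/s; V²/2g = 0.5545 m
Re = 9.87×10^5, ε/D = 0.00287 → f = 0.02606 (Swamee-Jain)
Major: h_f = f(L/D)·V²/2g = 0.02606·6266·0.5545 = 90.55 m
Minor: ΣK = 6.52; h_m = ΣK·V²/2g = 3.615 m
Total H_L = 90.55 + 3.615 = 94.17 m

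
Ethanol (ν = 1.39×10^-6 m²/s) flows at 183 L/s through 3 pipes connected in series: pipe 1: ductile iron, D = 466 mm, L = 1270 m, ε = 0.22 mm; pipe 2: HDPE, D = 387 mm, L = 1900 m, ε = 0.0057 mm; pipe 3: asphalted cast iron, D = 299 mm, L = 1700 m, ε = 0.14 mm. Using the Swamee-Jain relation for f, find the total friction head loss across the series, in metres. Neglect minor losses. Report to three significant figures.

Pipe 1: V = 1.073 m/s, Re = 3.60×10^5, ε/D = 4.72×10^-4, f = 0.01794, h_1 = f(L/D)V²/2g = 2.869 m
Pipe 2: V = 1.556 m/s, Re = 4.33×10^5, ε/D = 1.47×10^-5, f = 0.01365, h_2 = f(L/D)V²/2g = 8.266 m
Pipe 3: V = 2.606 m/s, Re = 5.61×10^5, ε/D = 4.68×10^-4, f = 0.01747, h_3 = f(L/D)V²/2g = 34.40 m
Series → Q common, losses add: H = Σh = 45.53 m

H ≈ 45.5 m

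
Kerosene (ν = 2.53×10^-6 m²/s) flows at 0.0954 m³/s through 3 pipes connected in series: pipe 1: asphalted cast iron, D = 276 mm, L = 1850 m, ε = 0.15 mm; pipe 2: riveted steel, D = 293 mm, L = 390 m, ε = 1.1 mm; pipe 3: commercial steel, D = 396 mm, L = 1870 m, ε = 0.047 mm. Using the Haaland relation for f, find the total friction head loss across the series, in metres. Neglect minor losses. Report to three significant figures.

H ≈ 23.0 m

Pipe 1: V = 1.595 m/s, Re = 1.74×10^5, ε/D = 5.43×10^-4, f = 0.01909, h_1 = f(L/D)V²/2g = 16.58 m
Pipe 2: V = 1.415 m/s, Re = 1.64×10^5, ε/D = 0.00375, f = 0.02858, h_2 = f(L/D)V²/2g = 3.882 m
Pipe 3: V = 0.7746 m/s, Re = 1.21×10^5, ε/D = 1.19×10^-4, f = 0.01773, h_3 = f(L/D)V²/2g = 2.560 m
Series → Q common, losses add: H = Σh = 23.02 m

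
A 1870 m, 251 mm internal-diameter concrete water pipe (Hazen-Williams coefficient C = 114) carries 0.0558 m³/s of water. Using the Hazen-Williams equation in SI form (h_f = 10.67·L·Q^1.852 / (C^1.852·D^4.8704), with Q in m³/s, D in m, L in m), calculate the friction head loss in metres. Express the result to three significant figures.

h_f = 10.67·1870·0.0558^1.852 / (114^1.852·0.251^4.8704) = 12.39 m

h_f ≈ 12.4 m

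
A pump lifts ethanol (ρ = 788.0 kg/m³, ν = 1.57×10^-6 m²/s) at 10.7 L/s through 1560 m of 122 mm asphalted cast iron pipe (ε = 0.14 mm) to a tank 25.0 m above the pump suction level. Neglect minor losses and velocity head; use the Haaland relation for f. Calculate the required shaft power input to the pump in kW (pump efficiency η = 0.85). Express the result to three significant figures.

V = 4Q/(πD²) = 0.9153 m/s; Re = 7.11×10^4; ε/D = 0.00115; f = 0.02318
h_f = f(L/D)V²/2g = 12.66 m
Total head H = z + h_f = 25.0 + 12.66 = 37.66 m
P_hyd = ρgQH = 788.0·9.81·0.0107·37.66 = 3.115 kW
P_shaft = P_hyd/η = 3.115/0.85 = 3.665 kW

P_shaft ≈ 3.66 kW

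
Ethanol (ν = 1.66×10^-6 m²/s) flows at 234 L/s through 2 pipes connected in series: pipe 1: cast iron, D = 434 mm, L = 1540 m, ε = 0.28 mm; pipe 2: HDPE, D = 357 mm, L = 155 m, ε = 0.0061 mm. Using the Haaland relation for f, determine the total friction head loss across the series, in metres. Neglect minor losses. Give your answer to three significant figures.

Pipe 1: V = 1.582 m/s, Re = 4.14×10^5, ε/D = 6.45×10^-4, f = 0.01858, h_1 = f(L/D)V²/2g = 8.407 m
Pipe 2: V = 2.338 m/s, Re = 5.03×10^5, ε/D = 1.71×10^-5, f = 0.01325, h_2 = f(L/D)V²/2g = 1.602 m
Series → Q common, losses add: H = Σh = 10.01 m

H ≈ 10.0 m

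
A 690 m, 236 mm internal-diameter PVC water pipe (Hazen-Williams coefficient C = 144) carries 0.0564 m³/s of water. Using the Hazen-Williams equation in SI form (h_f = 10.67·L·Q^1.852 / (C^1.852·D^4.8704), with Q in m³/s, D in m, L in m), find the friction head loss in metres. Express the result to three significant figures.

h_f = 10.67·690·0.0564^1.852 / (144^1.852·0.236^4.8704) = 4.086 m

h_f ≈ 4.09 m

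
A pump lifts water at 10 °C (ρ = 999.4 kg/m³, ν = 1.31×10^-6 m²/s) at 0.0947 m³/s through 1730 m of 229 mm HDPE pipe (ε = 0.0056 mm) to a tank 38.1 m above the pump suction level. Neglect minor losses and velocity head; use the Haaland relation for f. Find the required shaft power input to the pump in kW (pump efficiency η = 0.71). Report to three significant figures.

P_shaft ≈ 86.7 kW

V = 4Q/(πD²) = 2.299 m/s; Re = 4.02×10^5; ε/D = 2.45×10^-5; f = 0.01384
h_f = f(L/D)V²/2g = 28.17 m
Total head H = z + h_f = 38.1 + 28.17 = 66.27 m
P_hyd = ρgQH = 999.4·9.81·0.0947·66.27 = 61.53 kW
P_shaft = P_hyd/η = 61.53/0.71 = 86.66 kW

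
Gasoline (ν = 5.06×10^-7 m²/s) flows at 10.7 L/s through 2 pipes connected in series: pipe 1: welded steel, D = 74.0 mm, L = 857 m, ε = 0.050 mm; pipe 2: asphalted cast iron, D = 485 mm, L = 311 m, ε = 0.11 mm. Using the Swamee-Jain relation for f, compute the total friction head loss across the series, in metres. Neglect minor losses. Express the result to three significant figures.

H ≈ 69.7 m

Pipe 1: V = 2.488 m/s, Re = 3.64×10^5, ε/D = 6.76×10^-4, f = 0.01907, h_1 = f(L/D)V²/2g = 69.67 m
Pipe 2: V = 0.05792 m/s, Re = 5.55×10^4, ε/D = 2.27×10^-4, f = 0.02122, h_2 = f(L/D)V²/2g = 0.002327 m
Series → Q common, losses add: H = Σh = 69.67 m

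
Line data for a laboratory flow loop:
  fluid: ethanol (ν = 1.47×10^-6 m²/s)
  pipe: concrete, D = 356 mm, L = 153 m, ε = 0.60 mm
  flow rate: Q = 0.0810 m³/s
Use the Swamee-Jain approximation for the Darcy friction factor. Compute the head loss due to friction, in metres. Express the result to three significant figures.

h_f ≈ 0.342 m

V = 4Q/(πD²) = 4·0.0810/(π·0.356²) = 0.8138 m/s
Re = VD/ν = 0.8138·0.356/1.47×10^-6 = 1.97×10^5 → turbulent
ε/D = 0.60/356 = 0.00169
Swamee-Jain: f = 0.02358
h_f = f(L/D)V²/(2g) = 0.02358·(153/0.356)·0.8138²/(2·9.81) = 0.3420 m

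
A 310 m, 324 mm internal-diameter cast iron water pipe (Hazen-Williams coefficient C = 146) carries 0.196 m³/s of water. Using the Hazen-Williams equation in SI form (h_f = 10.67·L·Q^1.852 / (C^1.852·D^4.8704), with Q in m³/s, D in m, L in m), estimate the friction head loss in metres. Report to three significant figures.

h_f ≈ 3.84 m

h_f = 10.67·310·0.196^1.852 / (146^1.852·0.324^4.8704) = 3.839 m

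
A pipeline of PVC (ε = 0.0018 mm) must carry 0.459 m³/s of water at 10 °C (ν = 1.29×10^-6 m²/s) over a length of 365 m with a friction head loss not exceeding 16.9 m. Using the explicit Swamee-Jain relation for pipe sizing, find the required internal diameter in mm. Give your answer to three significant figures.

D ≈ 338 mm

Swamee-Jain (Type III): D = 0.66·[ε^1.25·(LQ²/(gh_f))^4.75 + ν·Q^9.4·(L/(gh_f))^5.2]^0.04
LQ²/(gh_f) = 0.4638; L/(gh_f) = 2.202
Term 1 = ε^1.25·(…)^4.75 = 1.72×10^-9; Term 2 = ν·Q^9.4·(…)^5.2 = 5.17×10^-8
D = 0.66·(1.72×10^-9 + 5.17×10^-8)^0.04 = 0.3378 m = 338 mm
Check: V = 5.12 m/s, Re = 1.34×10^6, f = 0.01121, h_f = 16.2 m ≈ 16.9 m ✓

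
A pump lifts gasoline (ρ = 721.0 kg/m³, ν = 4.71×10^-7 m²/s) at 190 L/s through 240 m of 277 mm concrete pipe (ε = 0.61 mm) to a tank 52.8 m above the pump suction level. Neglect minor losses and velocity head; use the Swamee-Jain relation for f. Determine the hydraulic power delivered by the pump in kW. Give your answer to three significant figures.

P_hyd ≈ 85.2 kW

V = 4Q/(πD²) = 3.153 m/s; Re = 1.85×10^6; ε/D = 0.00220; f = 0.02417
h_f = f(L/D)V²/2g = 10.61 m
Total head H = z + h_f = 52.8 + 10.61 = 63.41 m
P_hyd = ρgQH = 721.0·9.81·0.190·63.41 = 85.22 kW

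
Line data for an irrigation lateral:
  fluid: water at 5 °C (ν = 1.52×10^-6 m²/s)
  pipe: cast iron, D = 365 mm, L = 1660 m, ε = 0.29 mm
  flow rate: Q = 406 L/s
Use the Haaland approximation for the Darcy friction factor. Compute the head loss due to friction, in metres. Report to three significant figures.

V = 4Q/(πD²) = 4·0.406/(π·0.365²) = 3.880 m/s
Re = VD/ν = 3.880·0.365/1.52×10^-6 = 9.32×10^5 → turbulent
ε/D = 0.29/365 = 7.95×10^-4
Haaland: f = 0.01895
h_f = f(L/D)V²/(2g) = 0.01895·(1660/0.365)·3.880²/(2·9.81) = 66.15 m

h_f ≈ 66.2 m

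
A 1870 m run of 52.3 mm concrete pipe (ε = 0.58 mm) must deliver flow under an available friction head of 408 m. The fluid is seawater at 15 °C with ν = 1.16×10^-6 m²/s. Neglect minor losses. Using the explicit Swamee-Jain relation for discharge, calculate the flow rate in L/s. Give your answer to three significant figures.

Q ≈ 5.10 L/s

Swamee-Jain (Type II): Q = -0.965·√(gD⁵h_f/L)·ln[ε/(3.7D) + √(3.17ν²L/(gD³h_f))]
√(gD⁵h_f/L) = √(9.81·0.0523⁵·408/1870) = 9.152×10^-4
ε/(3.7D) = 0.00300; √(3.17ν²L/(gD³h_f)) = 1.18×10^-4
Q = -0.965·9.152×10^-4·ln(0.003115) = 0.005097 m³/s
Check: V = 2.37 m/s, Re = 1.07×10^5, f = 0.04003, h_f = 411 m ≈ 408 m ✓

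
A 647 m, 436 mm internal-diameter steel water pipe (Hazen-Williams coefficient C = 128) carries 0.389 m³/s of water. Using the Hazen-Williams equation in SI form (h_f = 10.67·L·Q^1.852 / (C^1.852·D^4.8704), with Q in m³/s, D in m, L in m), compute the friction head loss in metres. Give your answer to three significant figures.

h_f = 10.67·647·0.389^1.852 / (128^1.852·0.436^4.8704) = 8.569 m

h_f ≈ 8.57 m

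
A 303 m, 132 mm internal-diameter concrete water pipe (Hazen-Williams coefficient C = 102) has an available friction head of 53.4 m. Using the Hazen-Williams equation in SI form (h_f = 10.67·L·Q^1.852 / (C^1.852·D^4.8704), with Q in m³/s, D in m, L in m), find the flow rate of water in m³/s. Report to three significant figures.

Q ≈ 0.0542 m³/s

Rearranging: Q = [h_f·C^1.852·D^4.8704 / (10.67·L)]^(1/1.852)
Q = [53.4·102^1.852·0.132^4.8704 / (10.67·303)]^0.540 = 0.05416 m³/s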